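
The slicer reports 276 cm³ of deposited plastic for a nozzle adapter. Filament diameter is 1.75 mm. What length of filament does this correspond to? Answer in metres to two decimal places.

Filament cross-section = π × (1.75/2)² = 2.4053 mm².
Length = 276 cm³ / 2.4053 mm² = 276000 / 2.4053 = 114746.6 mm = 114.75 m.

114.75 m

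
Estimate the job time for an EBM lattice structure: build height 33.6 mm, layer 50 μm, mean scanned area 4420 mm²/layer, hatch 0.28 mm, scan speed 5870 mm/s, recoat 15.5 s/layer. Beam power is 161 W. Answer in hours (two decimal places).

Number of layers: 33.6 / 0.05 → 672 (rounded up).
Per-layer scan distance: 4420 / 0.28 → 15785.7 mm.
Per-layer scan time = 15785.7 / 5870 = 2.6892 s.
Per-layer time: 2.6892 + 15.5 → 18.1892 s.
Build time = 672 × 18.1892 = 12223.1424 s = 3.40 hours.

3.40 hours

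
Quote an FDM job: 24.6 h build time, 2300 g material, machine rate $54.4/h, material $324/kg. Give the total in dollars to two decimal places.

Time charge = 54.4 × 24.6, so $1338.24.
Material cost = 324 × 2300/1000 = $745.20.
Total = 1338.24 + 745.20 = $2083.44.

$2083.44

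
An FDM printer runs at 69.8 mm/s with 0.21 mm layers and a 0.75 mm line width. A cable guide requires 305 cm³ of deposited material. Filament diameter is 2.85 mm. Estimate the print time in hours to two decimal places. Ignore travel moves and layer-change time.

7.71 hours

Line area = 0.21 × 0.75 = 0.1575 mm².
Path length: 305000 mm³ / 0.1575 mm² → 1936507.9 mm.
Extrusion time = 1936507.9 / 69.8 = 27743.7 s.
In the requested units: 27743.7 s = 7.71 hours.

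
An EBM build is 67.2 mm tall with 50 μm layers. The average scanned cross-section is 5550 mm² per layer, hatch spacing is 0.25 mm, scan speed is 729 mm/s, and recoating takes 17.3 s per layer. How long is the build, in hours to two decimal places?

17.83 hours

Layer count = ceil(67.2 / 0.05) = 1344.
Hatch length per layer = 5550 / 0.25, so 22200 mm.
Scan time per layer = 22200 / 729, so 30.4527 s.
Per-layer time = 30.4527 + 17.3 = 47.7527 s.
1344 layers × 47.7527 s/layer = 64179.6288 s, i.e. 17.83 hours.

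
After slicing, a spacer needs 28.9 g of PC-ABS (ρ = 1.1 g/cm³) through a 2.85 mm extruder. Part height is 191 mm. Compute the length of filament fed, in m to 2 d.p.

Extruded volume: 28.9/1.1 = 26.2727 cm³ (26272.7 mm³).
Cross-section of 2.85 mm filament: π·(2.85/2)² = 6.3794 mm².
Length = 26272.7 / 6.3794 = 4118.37 mm = 4.12 m.

4.12 m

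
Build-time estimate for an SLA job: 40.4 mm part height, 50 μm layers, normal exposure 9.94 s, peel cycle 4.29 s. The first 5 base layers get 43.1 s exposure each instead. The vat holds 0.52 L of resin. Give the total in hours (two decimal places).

Layer count = ceil(40.4 / 0.05) = 808.
Base layers = 5 × (43.1 + 4.29), so 236.95 s.
Remaining layers = 803 × (9.94 + 4.29) = 11426.69 s.
Sum: 236.95 + 11426.69 = 11663.64 s → 3.24 hours.

3.24 hours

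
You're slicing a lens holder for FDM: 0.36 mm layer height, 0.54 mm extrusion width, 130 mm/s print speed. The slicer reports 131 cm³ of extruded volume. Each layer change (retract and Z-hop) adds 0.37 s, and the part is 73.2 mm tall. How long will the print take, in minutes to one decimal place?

Extrusion cross-section = 0.36 × 0.54 = 0.1944 mm².
Total extruded path = 131000/0.1944 = 673868.3 mm.
Extrusion time = 673868.3 / 130 = 5183.6 s.
Layers = ⌈73.2/0.36⌉ = 204.
Non-print overhead = 204 × 0.37 = 75.48 s.
Total = 5183.6 + 75.48 = 5259.08 s = 87.7 minutes.

87.7 minutes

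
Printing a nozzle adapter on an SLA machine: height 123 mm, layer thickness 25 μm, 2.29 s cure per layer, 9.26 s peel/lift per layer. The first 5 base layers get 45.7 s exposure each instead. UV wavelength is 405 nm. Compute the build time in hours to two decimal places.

15.85 hours

Number of layers: 123 / 0.025 → 4920 (rounded up).
Bottom layers = 5 × (45.7 + 9.26) = 274.8 s.
Regular layers = 4915 × (2.29 + 9.26), so 56768.25 s.
Total = 274.8 + 56768.25 = 57043.05 s = 15.85 hours.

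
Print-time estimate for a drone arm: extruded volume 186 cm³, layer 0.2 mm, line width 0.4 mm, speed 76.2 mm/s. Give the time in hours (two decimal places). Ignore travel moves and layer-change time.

8.48 hours

Bead cross-section: 0.2 × 0.4 → 0.08 mm².
Path length: 186000 mm³ / 0.08 mm² → 2325000 mm.
Print-move time = 2325000 / 76.2, so 30511.8 s.
Converting: 30511.8 s = 8.48 hours.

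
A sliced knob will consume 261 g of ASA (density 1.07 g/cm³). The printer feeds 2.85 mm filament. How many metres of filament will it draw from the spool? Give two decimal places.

Extruded volume: 261/1.07 = 243.9252 cm³ (243925.2 mm³).
A = π r² = π × 1.425² = 6.3794 mm².
L = V/A = 243925.2/6.3794 = 38236.39 mm → 38.24 m.

38.24 m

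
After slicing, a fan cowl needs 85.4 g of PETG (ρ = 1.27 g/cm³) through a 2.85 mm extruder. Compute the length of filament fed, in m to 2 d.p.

Volume = 85.4 g / 1.27 g·cm⁻³ = 67.2441 cm³ = 67244.1 mm³.
A = π r² = π × 1.425² = 6.3794 mm².
L = V/A = 67244.1/6.3794 = 10540.82 mm → 10.54 m.

10.54 m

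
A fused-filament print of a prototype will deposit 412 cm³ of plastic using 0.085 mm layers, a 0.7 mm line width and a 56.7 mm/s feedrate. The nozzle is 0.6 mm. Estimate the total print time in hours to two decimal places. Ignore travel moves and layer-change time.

33.92 hours

Bead cross-section = 0.085 × 0.7, so 0.0595 mm².
Toolpath length = 412 cm³ / 0.0595 mm² = 412000 / 0.0595 = 6924369.7 mm.
Print-move time = 6924369.7 / 56.7, so 122122.9 s.
In the requested units: 122122.9 s = 33.92 hours.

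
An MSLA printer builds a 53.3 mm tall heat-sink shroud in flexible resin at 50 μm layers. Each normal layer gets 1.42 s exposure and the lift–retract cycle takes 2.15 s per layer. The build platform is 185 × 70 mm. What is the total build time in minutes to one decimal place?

63.4 minutes

Layer count = ceil(53.3 / 0.05) = 1066.
Cycle time: 1.42 + 2.15 → 3.57 s.
Total = 1066 × 3.57 = 3805.62 s = 63.4 minutes.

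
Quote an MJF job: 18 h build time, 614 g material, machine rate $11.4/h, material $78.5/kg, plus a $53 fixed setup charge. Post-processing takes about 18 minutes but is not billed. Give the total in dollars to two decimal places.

$306.40

Time charge: 11.4 × 18 → $205.20.
Material charge = 78.5 × 614/1000, so $48.199.
Total = 205.20 + 48.199 + 53 = 306.399 ≈ $306.40.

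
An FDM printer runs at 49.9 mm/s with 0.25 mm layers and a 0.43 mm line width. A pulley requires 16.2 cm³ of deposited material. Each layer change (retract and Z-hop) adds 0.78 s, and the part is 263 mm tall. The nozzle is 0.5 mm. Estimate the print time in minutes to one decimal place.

Line area = 0.25 × 0.43 = 0.1075 mm².
Total extruded path = 16200/0.1075 = 150697.7 mm.
Print-move time: 150697.7 / 49.9 → 3020 s.
Layers = ⌈263/0.25⌉ = 1052.
Non-print overhead = 1052 × 0.78, so 820.56 s.
Total = 3020 + 820.56 = 3840.56 s = 64.0 minutes.

64.0 minutes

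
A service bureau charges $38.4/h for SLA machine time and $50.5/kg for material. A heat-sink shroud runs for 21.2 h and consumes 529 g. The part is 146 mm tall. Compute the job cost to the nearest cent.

$840.79

Time charge = 38.4 × 21.2 = $814.08.
Feedstock cost = 50.5 × 529/1000 = $26.7145.
Total = 814.08 + 26.7145 = 840.7945 ≈ $840.79.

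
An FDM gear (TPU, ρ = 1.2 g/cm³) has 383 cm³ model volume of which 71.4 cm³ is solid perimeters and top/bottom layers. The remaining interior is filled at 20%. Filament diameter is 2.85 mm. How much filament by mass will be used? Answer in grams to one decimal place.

160.5 g

Interior volume = 383 − 71.4 = 311.6 cm³.
Deposited infill = 0.20 × 311.6, so 62.32 cm³.
Total extruded: 71.4 + 62.32 → 133.72 cm³.
Mass = 133.72 × 1.2 = 160.464 g.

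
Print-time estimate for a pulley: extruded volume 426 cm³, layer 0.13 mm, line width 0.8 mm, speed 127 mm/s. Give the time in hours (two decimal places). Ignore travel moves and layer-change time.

8.96 hours

Line area = 0.13 × 0.8 = 0.104 mm².
Path length: 426000 mm³ / 0.104 mm² → 4096153.8 mm.
Print-move time = 4096153.8 / 127, so 32253.2 s.
In the requested units: 32253.2 s = 8.96 hours.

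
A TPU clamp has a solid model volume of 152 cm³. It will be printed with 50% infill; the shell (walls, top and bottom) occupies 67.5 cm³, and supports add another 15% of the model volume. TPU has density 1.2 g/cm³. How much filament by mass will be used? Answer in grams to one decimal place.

159.1 g

Volume inside the shell = 152 − 67.5, so 84.5 cm³.
Infill volume = 0.50 × 84.5, so 42.25 cm³.
Support: 0.15 × 152 → 22.8 cm³.
Deposited volume = 67.5 + 42.25 + 22.8 = 132.55 cm³.
Mass: 132.55 × 1.2 → 159.06 g.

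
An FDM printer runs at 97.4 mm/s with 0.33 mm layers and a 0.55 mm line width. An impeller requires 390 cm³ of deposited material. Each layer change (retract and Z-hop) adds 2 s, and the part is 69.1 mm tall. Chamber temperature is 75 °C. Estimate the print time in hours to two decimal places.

Bead cross-section: 0.33 × 0.55 → 0.1815 mm².
Path length: 390000 mm³ / 0.1815 mm² → 2148760.3 mm.
Print-move time: 2148760.3 / 97.4 → 22061.2 s.
Layer count = ceil(69.1 / 0.33) = 210.
Non-print overhead: 210 × 2 → 420 s.
Altogether 22061.2 + 420 = 22481.2 s, i.e. 6.24 hours.

6.24 hours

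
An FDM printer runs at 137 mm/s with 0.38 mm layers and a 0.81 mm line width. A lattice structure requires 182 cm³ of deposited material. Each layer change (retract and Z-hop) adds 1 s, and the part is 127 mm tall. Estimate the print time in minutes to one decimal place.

Bead cross-section = 0.38 × 0.81 = 0.3078 mm².
Toolpath length = 182 cm³ / 0.3078 mm² = 182000 / 0.3078 = 591293 mm.
Time extruding = 591293 / 137, so 4316 s.
Layers = ⌈127/0.38⌉ = 335.
Non-print overhead: 335 × 1 → 335 s.
Altogether 4316 + 335 = 4651 s, i.e. 77.5 minutes.

77.5 minutes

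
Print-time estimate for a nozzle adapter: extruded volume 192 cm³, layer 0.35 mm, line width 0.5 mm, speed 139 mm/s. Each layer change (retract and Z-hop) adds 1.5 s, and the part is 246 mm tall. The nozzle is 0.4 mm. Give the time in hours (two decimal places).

2.49 hours

Extrusion cross-section = 0.35 × 0.5 = 0.175 mm².
Path length: 192000 mm³ / 0.175 mm² → 1097142.9 mm.
Print-move time = 1097142.9 / 139, so 7893.1 s.
Layers = ⌈246/0.35⌉ = 703.
Layer-change overhead = 703 × 1.5 = 1054.5 s.
Total = 7893.1 + 1054.5 = 8947.6 s = 2.49 hours.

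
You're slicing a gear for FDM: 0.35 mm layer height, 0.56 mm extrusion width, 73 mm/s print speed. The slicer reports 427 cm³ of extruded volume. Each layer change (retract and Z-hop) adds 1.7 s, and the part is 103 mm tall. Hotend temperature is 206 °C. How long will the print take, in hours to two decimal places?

Extrusion cross-section = 0.35 × 0.56, so 0.196 mm².
Total extruded path = 427000/0.196 = 2178571.4 mm.
Print-move time: 2178571.4 / 73 → 29843.4 s.
Layer count = ceil(103 / 0.35) = 295.
Z-hop total = 295 × 1.7, so 501.5 s.
Altogether 29843.4 + 501.5 = 30344.9 s, i.e. 8.43 hours.

8.43 hours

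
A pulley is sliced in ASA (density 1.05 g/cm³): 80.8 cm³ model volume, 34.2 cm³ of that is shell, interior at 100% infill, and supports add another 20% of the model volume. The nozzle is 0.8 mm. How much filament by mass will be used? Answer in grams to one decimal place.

101.8 g

Interior volume: 80.8 − 34.2 → 46.6 cm³.
Infill deposited = 1.00 × 46.6 = 46.6 cm³.
Support: 0.20 × 80.8 → 16.16 cm³.
Deposited volume = 34.2 + 46.6 + 16.16, so 96.96 cm³.
Mass: 96.96 × 1.05 → 101.808 g.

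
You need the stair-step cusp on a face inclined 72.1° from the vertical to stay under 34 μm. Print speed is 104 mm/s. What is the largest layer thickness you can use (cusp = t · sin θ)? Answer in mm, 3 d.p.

t = h_c / sin θ = 0.034 / 0.9516 = 0.036 mm.

0.036 mm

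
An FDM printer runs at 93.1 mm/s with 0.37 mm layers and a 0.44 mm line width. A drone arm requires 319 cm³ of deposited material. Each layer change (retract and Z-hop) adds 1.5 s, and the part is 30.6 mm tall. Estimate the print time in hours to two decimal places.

Bead cross-section = 0.37 × 0.44 = 0.1628 mm².
Path length: 319000 mm³ / 0.1628 mm² → 1959459.5 mm.
Print-move time = 1959459.5 / 93.1, so 21046.8 s.
Number of layers: 30.6 / 0.37 → 83 (rounded up).
Z-hop total: 83 × 1.5 → 124.5 s.
Altogether 21046.8 + 124.5 = 21171.3 s, i.e. 5.88 hours.

5.88 hours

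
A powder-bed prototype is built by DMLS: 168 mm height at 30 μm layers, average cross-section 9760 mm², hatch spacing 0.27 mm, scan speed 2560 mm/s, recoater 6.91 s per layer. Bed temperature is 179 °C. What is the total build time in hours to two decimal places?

Layer count = ceil(168 / 0.03) = 5600.
Scan path per layer = 9760 / 0.27 = 36148.1 mm.
Laser time per layer: 36148.1 / 2560 → 14.1204 s.
Layer cycle = 14.1204 + 6.91 = 21.0304 s.
Build time = 5600 × 21.0304 = 117770.24 s = 32.71 hours.

32.71 hours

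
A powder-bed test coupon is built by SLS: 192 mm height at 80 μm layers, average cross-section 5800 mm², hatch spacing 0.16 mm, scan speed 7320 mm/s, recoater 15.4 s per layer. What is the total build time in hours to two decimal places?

Layer count = ceil(192 / 0.08) = 2400.
Per-layer scan distance = 5800 / 0.16 = 36250 mm.
Per-layer scan time: 36250 / 7320 → 4.9522 s.
Time per layer: 4.9522 + 15.4 → 20.3522 s.
2400 layers × 20.3522 s/layer = 48845.28 s, i.e. 13.57 hours.

13.57 hours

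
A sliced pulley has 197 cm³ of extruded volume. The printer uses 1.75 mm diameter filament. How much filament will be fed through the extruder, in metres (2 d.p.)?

81.90 m

A = π r² = π × 0.875² = 2.4053 mm².
L = 197000 mm³ / 2.4053 mm² = 81902.47 mm, i.e. 81.90 m.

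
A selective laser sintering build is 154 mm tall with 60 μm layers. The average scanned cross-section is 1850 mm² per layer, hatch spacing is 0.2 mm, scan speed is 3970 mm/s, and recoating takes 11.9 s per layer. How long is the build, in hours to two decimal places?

Layer count = ceil(154 / 0.06) = 2567.
Scan path per layer: 1850 / 0.2 → 9250 mm.
Laser time per layer: 9250 / 3970 → 2.33 s.
Per-layer time: 2.33 + 11.9 → 14.23 s.
Build time = 2567 × 14.23 = 36528.41 s = 10.15 hours.

10.15 hours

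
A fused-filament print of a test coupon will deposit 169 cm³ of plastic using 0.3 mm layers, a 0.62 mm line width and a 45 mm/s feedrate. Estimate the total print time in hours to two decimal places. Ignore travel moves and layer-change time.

5.61 hours

Extrusion cross-section = 0.3 × 0.62, so 0.186 mm².
Path length: 169000 mm³ / 0.186 mm² → 908602.2 mm.
Time extruding: 908602.2 / 45 → 20191.2 s.
Converting: 20191.2 s = 5.61 hours.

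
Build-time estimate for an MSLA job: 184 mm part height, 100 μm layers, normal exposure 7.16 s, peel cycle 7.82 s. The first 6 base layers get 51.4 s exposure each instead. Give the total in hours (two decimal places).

7.73 hours

Layers = ⌈184/0.1⌉ = 1840.
Bottom layers: 6 × (51.4 + 7.82) → 355.32 s.
Normal layers = 1834 × (7.16 + 7.82), so 27473.32 s.
Total = 355.32 + 27473.32 = 27828.64 s = 7.73 hours.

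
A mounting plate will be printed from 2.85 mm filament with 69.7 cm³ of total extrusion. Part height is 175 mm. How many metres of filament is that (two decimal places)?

Filament cross-section = π × (2.85/2)² = 6.3794 mm².
Length = 69.7 cm³ / 6.3794 mm² = 69700 / 6.3794 = 10925.79 mm = 10.93 m.

10.93 m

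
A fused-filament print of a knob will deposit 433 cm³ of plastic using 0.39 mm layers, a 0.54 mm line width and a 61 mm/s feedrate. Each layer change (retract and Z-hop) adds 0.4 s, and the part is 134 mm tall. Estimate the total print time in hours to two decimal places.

Bead cross-section = 0.39 × 0.54 = 0.2106 mm².
Toolpath length = 433 cm³ / 0.2106 mm² = 433000 / 0.2106 = 2056030.4 mm.
Print-move time = 2056030.4 / 61 = 33705.4 s.
Layer count = ceil(134 / 0.39) = 344.
Layer-change overhead: 344 × 0.4 → 137.6 s.
Total = 33705.4 + 137.6 = 33843 s = 9.40 hours.

9.40 hours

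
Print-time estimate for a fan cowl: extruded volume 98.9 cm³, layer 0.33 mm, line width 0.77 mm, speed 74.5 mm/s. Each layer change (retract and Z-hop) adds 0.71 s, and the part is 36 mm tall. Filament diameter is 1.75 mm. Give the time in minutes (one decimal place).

Line area = 0.33 × 0.77 = 0.2541 mm².
Toolpath length = 98.9 cm³ / 0.2541 mm² = 98900 / 0.2541 = 389216.8 mm.
Print-move time = 389216.8 / 74.5, so 5224.4 s.
Number of layers: 36 / 0.33 → 110 (rounded up).
Z-hop total = 110 × 0.71, so 78.1 s.
Altogether 5224.4 + 78.1 = 5302.5 s, i.e. 88.4 minutes.

88.4 minutes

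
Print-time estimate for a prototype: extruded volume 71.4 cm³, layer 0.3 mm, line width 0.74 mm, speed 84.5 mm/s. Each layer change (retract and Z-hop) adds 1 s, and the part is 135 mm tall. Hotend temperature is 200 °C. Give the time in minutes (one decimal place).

Bead cross-section: 0.3 × 0.74 → 0.222 mm².
Total extruded path = 71400/0.222 = 321621.6 mm.
Time extruding: 321621.6 / 84.5 → 3806.2 s.
Layer count = ceil(135 / 0.3) = 450.
Non-print overhead: 450 × 1 → 450 s.
Altogether 3806.2 + 450 = 4256.2 s, i.e. 70.9 minutes.

70.9 minutes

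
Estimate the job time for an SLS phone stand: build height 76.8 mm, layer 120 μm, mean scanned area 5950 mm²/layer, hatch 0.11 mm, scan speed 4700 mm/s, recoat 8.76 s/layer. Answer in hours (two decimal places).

3.60 hours

Layers = ⌈76.8/0.12⌉ = 640.
Per-layer scan distance = 5950 / 0.11, so 54090.9 mm.
Laser time per layer: 54090.9 / 4700 → 11.5087 s.
Layer cycle = 11.5087 + 8.76, so 20.2687 s.
Total: 640 × 20.2687 s = 12971.968 s → 3.60 hours.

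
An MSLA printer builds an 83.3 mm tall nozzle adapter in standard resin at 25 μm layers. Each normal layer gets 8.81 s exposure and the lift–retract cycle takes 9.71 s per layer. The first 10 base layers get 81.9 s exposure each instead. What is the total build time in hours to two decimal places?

17.34 hours

Layer count = ceil(83.3 / 0.025) = 3332.
Burn-in layers = 10 × (81.9 + 9.71) = 916.1 s.
Remaining layers: 3322 × (8.81 + 9.71) → 61523.44 s.
Total = 916.1 + 61523.44 = 62439.54 s = 17.34 hours.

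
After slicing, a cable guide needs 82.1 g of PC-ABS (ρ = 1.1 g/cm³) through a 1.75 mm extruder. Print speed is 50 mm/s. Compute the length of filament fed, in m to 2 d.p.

31.03 m

Volume = 82.1 g / 1.1 g·cm⁻³ = 74.6364 cm³ = 74636.4 mm³.
Filament cross-section = π × (1.75/2)² = 2.4053 mm².
L = V/A = 74636.4/2.4053 = 31029.98 mm → 31.03 m.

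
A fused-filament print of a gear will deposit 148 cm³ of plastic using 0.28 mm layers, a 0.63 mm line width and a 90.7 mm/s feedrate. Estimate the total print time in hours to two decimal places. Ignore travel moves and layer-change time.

Bead cross-section = 0.28 × 0.63 = 0.1764 mm².
Path length: 148000 mm³ / 0.1764 mm² → 839002.3 mm.
Time extruding = 839002.3 / 90.7, so 9250.3 s.
Converting: 9250.3 s = 2.57 hours.

2.57 hours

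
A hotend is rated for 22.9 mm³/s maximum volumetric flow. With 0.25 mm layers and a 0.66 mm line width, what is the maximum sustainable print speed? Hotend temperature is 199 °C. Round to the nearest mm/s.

Bead cross-section = 0.25 × 0.66 = 0.165 mm².
v_max = Q/A = 22.9/0.165 = 138.79 mm/s → 139 mm/s.

139 mm/s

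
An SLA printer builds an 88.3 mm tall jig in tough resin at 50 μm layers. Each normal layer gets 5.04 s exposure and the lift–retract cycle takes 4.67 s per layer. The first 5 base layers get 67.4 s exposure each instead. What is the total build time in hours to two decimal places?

4.85 hours

Layers = ⌈88.3/0.05⌉ = 1766.
Bottom layers = 5 × (67.4 + 4.67) = 360.35 s.
Normal layers = 1761 × (5.04 + 4.67) = 17099.31 s.
Total = 360.35 + 17099.31 = 17459.66 s = 4.85 hours.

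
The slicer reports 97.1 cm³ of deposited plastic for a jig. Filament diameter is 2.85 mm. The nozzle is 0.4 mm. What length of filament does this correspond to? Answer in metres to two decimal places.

15.22 m

Cross-section of 2.85 mm filament: π·(2.85/2)² = 6.3794 mm².
Length = 97.1 cm³ / 6.3794 mm² = 97100 / 6.3794 = 15220.87 mm = 15.22 m.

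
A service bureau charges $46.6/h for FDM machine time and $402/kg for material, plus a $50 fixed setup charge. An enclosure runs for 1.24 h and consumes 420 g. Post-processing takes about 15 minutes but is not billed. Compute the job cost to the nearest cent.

Machine-time cost: 46.6 × 1.24 → $57.784.
Material charge = 402 × 420/1000 = $168.84.
Total = 57.784 + 168.84 + 50 = 276.624 ≈ $276.62.

$276.62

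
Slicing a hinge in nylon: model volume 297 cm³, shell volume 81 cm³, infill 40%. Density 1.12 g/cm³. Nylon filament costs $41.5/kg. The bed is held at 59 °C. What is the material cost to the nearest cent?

$7.78

Interior volume = 297 − 81, so 216 cm³.
Deposited infill = 0.40 × 216, so 86.4 cm³.
Total printed volume = 81 + 86.4 = 167.4 cm³.
Mass = 167.4 × 1.12 = 187.488 g.
At $41.5/kg: 187.488/1000 × 41.5 = $7.78.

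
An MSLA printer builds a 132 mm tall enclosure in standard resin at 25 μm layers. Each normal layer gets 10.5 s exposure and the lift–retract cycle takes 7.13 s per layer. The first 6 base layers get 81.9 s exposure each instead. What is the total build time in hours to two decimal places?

25.98 hours

Layer count = ceil(132 / 0.025) = 5280.
Bottom layers: 6 × (81.9 + 7.13) → 534.18 s.
Normal layers = 5274 × (10.5 + 7.13), so 92980.62 s.
Total = 534.18 + 92980.62 = 93514.8 s = 25.98 hours.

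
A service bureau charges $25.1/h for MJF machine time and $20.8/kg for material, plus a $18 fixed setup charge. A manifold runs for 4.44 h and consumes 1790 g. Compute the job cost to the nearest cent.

Machine cost = 25.1 × 4.44 = $111.444.
Material cost = 20.8 × 1790/1000 = $37.232.
Adding setup: 111.444 + 37.232 + 18 → 166.676 ≈ $166.68.

$166.68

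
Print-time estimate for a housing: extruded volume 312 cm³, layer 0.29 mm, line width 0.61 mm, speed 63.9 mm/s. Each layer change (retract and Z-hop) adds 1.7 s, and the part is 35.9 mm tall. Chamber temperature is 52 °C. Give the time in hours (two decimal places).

Bead cross-section = 0.29 × 0.61, so 0.1769 mm².
Total extruded path = 312000/0.1769 = 1763708.3 mm.
Time extruding: 1763708.3 / 63.9 → 27601.1 s.
Layer count = ceil(35.9 / 0.29) = 124.
Z-hop total = 124 × 1.7, so 210.8 s.
Altogether 27601.1 + 210.8 = 27811.9 s, i.e. 7.73 hours.

7.73 hours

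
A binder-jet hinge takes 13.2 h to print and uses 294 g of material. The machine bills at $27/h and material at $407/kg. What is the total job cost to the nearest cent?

Machine-time cost: 27 × 13.2 → $356.40.
Material charge: 407 × 294/1000 → $119.658.
Total = 356.40 + 119.658 = 476.058 ≈ $476.06.

$476.06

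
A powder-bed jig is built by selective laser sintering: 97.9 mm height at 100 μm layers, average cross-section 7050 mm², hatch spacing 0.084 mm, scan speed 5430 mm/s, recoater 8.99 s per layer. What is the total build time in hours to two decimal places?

Layers = ⌈97.9/0.1⌉ = 979.
Hatch length per layer = 7050 / 0.084 = 83928.6 mm.
Laser time per layer = 83928.6 / 5430 = 15.4565 s.
Layer cycle: 15.4565 + 8.99 → 24.4465 s.
979 layers × 24.4465 s/layer = 23933.1235 s, i.e. 6.65 hours.

6.65 hours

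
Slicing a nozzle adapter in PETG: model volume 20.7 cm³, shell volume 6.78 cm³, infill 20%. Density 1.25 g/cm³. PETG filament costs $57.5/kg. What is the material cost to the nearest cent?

Interior volume: 20.7 − 6.78 → 13.92 cm³.
Deposited infill: 0.20 × 13.92 → 2.784 cm³.
Deposited volume = 6.78 + 2.784, so 9.564 cm³.
Mass = 9.564 × 1.25 = 11.955 g.
At $57.5/kg: 11.955/1000 × 57.5 = $0.69.

$0.69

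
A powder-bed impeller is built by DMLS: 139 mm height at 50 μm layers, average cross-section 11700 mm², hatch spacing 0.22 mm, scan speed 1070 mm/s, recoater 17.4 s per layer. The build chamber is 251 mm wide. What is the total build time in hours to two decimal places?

Number of layers: 139 / 0.05 → 2780 (rounded up).
Hatch length per layer = 11700 / 0.22, so 53181.8 mm.
Per-layer scan time = 53181.8 / 1070, so 49.7026 s.
Layer cycle = 49.7026 + 17.4 = 67.1026 s.
2780 layers × 67.1026 s/layer = 186545.228 s, i.e. 51.82 hours.

51.82 hours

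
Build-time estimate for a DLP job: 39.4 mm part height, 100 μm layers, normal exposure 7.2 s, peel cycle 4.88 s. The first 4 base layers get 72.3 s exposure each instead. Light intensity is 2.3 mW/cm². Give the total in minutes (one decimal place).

83.7 minutes

Layer count = ceil(39.4 / 0.1) = 394.
Bottom layers: 4 × (72.3 + 4.88) → 308.72 s.
Remaining layers: 390 × (7.2 + 4.88) → 4711.2 s.
Sum: 308.72 + 4711.2 = 5019.92 s → 83.7 minutes.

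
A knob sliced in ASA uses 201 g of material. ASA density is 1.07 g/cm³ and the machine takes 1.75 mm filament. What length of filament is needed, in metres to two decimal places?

78.10 m

Volume = 201 g / 1.07 g·cm⁻³ = 187.8505 cm³ = 187850.5 mm³.
Filament cross-section = π × (1.75/2)² = 2.4053 mm².
L = V/A = 187850.5/2.4053 = 78098.57 mm → 78.10 m.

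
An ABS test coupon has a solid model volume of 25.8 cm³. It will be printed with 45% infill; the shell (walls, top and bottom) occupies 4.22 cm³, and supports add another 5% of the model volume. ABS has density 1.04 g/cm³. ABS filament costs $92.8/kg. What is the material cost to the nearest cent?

$1.47

Infill region = 25.8 − 4.22, so 21.58 cm³.
Infill volume = 0.45 × 21.58, so 9.711 cm³.
Support = 0.05 × 25.8 = 1.29 cm³.
Total extruded = 4.22 + 9.711 + 1.29 = 15.221 cm³.
Mass = 15.221 × 1.04, so 15.82984 g.
At $92.8/kg: 15.82984/1000 × 92.8 = $1.47.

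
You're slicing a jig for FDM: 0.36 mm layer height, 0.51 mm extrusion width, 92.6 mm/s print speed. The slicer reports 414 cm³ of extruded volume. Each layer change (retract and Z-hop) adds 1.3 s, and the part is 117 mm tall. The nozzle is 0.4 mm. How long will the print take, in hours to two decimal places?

Line area = 0.36 × 0.51, so 0.1836 mm².
Path length: 414000 mm³ / 0.1836 mm² → 2254902 mm.
Extrusion time = 2254902 / 92.6, so 24351 s.
Number of layers: 117 / 0.36 → 325 (rounded up).
Z-hop total = 325 × 1.3 = 422.5 s.
Total = 24351 + 422.5 = 24773.5 s = 6.88 hours.

6.88 hours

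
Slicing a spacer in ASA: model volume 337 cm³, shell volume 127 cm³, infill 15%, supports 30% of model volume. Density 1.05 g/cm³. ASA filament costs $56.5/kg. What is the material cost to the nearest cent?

$15.40

Volume inside the shell: 337 − 127 → 210 cm³.
Deposited infill = 0.15 × 210 = 31.5 cm³.
Support = 0.30 × 337, so 101.1 cm³.
Deposited volume = 127 + 31.5 + 101.1 = 259.6 cm³.
Mass: 259.6 × 1.05 → 272.58 g.
Cost = 272.58 g / 1000 × $56.5/kg = $15.40.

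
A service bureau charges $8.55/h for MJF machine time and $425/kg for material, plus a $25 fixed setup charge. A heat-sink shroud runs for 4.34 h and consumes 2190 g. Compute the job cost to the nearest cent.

Machine cost = 8.55 × 4.34, so $37.107.
Material cost: 425 × 2190/1000 → $930.75.
Adding setup: 37.107 + 930.75 + 25 → 992.857 ≈ $992.86.

$992.86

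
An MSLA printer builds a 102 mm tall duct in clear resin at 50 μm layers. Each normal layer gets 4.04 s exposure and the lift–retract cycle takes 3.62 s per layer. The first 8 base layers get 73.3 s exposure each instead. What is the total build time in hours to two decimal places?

Number of layers: 102 / 0.05 → 2040 (rounded up).
Base layers = 8 × (73.3 + 3.62), so 615.36 s.
Remaining layers = 2032 × (4.04 + 3.62) = 15565.12 s.
Total = 615.36 + 15565.12 = 16180.48 s = 4.49 hours.

4.49 hours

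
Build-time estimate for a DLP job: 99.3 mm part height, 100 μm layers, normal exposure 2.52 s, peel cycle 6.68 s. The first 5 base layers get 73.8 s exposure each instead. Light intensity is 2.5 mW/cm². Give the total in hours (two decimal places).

2.64 hours

Layer count = ceil(99.3 / 0.1) = 993.
Bottom layers = 5 × (73.8 + 6.68), so 402.4 s.
Normal layers: 988 × (2.52 + 6.68) → 9089.6 s.
Sum: 402.4 + 9089.6 = 9492 s → 2.64 hours.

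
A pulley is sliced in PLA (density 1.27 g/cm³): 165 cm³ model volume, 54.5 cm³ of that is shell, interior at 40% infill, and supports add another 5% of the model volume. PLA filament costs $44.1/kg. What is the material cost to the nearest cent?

Interior volume: 165 − 54.5 → 110.5 cm³.
Deposited infill: 0.40 × 110.5 → 44.2 cm³.
Support = 0.05 × 165, so 8.25 cm³.
Deposited volume = 54.5 + 44.2 + 8.25, so 106.95 cm³.
Mass = 106.95 × 1.27, so 135.8265 g.
At $44.1/kg: 135.8265/1000 × 44.1 = $5.99.

$5.99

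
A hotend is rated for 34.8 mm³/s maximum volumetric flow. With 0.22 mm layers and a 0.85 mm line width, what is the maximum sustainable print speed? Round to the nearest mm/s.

Extrusion cross-section = 0.22 × 0.85, so 0.187 mm².
v_max = Q/A = 34.8/0.187 = 186.10 mm/s → 186 mm/s.

186 mm/s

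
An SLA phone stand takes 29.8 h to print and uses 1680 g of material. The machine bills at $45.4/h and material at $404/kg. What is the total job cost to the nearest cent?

Machine cost = 45.4 × 29.8, so $1352.92.
Material cost = 404 × 1680/1000 = $678.72.
Job cost: 1352.92 + 678.72 = $2031.64.

$2031.64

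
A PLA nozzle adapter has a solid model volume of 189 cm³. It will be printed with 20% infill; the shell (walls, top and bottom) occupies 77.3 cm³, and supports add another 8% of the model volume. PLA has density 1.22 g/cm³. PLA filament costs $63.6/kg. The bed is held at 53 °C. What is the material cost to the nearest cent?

$8.90

Interior volume: 189 − 77.3 → 111.7 cm³.
Infill deposited = 0.20 × 111.7 = 22.34 cm³.
Support: 0.08 × 189 → 15.12 cm³.
Total printed volume: 77.3 + 22.34 + 15.12 → 114.76 cm³.
Mass = 114.76 × 1.22 = 140.0072 g.
At $63.6/kg: 140.0072/1000 × 63.6 = $8.90.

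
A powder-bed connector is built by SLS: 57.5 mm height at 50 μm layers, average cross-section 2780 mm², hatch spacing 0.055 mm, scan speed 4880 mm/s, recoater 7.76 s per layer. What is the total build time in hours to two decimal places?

Layer count = ceil(57.5 / 0.05) = 1150.
Scan path per layer: 2780 / 0.055 → 50545.5 mm.
Scan time per layer: 50545.5 / 4880 → 10.3577 s.
Layer cycle = 10.3577 + 7.76, so 18.1177 s.
Build time = 1150 × 18.1177 = 20835.355 s = 5.79 hours.

5.79 hours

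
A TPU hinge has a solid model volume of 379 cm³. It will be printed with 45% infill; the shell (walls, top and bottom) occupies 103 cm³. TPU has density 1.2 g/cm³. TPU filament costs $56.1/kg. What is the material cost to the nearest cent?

$15.30

Volume inside the shell: 379 − 103 → 276 cm³.
Infill deposited: 0.45 × 276 → 124.2 cm³.
Total extruded = 103 + 124.2, so 227.2 cm³.
Mass = 227.2 × 1.2, so 272.64 g.
At $56.1/kg: 272.64/1000 × 56.1 = $15.30.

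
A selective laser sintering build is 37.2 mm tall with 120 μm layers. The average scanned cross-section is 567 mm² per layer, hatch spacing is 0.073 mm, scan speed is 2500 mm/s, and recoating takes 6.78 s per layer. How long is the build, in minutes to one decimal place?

Number of layers: 37.2 / 0.12 → 310 (rounded up).
Hatch length per layer = 567 / 0.073, so 7767.1 mm.
Per-layer scan time = 7767.1 / 2500, so 3.1068 s.
Per-layer time = 3.1068 + 6.78, so 9.8868 s.
Build time = 310 × 9.8868 = 3064.908 s = 51.1 minutes.

51.1 minutes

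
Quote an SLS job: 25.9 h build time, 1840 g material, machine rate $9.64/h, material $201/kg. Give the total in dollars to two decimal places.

Machine cost = 9.64 × 25.9, so $249.676.
Feedstock cost = 201 × 1840/1000, so $369.84.
Job cost: 249.676 + 369.84 = 619.516 ≈ $619.52.

$619.52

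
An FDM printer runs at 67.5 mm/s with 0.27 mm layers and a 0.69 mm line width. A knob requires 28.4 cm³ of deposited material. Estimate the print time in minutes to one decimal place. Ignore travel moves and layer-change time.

Extrusion cross-section: 0.27 × 0.69 → 0.1863 mm².
Total extruded path = 28400/0.1863 = 152442.3 mm.
Extrusion time = 152442.3 / 67.5, so 2258.4 s.
In the requested units: 2258.4 s = 37.6 minutes.

37.6 minutes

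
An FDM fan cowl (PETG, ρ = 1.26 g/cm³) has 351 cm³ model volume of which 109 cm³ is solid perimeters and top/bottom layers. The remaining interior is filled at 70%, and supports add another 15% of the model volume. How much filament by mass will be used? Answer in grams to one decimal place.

417.1 g

Interior volume: 351 − 109 → 242 cm³.
Infill deposited = 0.70 × 242 = 169.4 cm³.
Support: 0.15 × 351 → 52.65 cm³.
Total printed volume: 109 + 169.4 + 52.65 → 331.05 cm³.
Mass = 331.05 × 1.26, so 417.123 g.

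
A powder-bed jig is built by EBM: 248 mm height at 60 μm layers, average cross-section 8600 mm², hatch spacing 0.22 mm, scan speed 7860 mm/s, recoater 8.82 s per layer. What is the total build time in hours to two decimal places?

15.84 hours

Layer count = ceil(248 / 0.06) = 4134.
Scan path per layer = 8600 / 0.22, so 39090.9 mm.
Beam time per layer: 39090.9 / 7860 → 4.9734 s.
Layer cycle = 4.9734 + 8.82 = 13.7934 s.
Total: 4134 × 13.7934 s = 57021.9156 s → 15.84 hours.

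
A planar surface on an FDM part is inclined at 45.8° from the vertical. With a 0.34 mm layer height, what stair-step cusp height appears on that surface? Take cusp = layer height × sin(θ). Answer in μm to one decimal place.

sin(45.8°) = 0.7169, so cusp = 0.34 × 0.7169 = 0.243746 mm → 243.7 μm.

243.7 μm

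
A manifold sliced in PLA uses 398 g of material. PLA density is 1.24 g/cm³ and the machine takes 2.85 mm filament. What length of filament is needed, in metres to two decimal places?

50.31 m

Volume = 398 g / 1.24 g·cm⁻³ = 320.9677 cm³ = 320967.7 mm³.
Cross-section of 2.85 mm filament: π·(2.85/2)² = 6.3794 mm².
Length = 320967.7 / 6.3794 = 50313.15 mm = 50.31 m.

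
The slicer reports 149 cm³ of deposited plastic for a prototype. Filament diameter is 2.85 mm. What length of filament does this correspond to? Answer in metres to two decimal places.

Cross-section of 2.85 mm filament: π·(2.85/2)² = 6.3794 mm².
L = 149000 mm³ / 6.3794 mm² = 23356.43 mm, i.e. 23.36 m.

23.36 m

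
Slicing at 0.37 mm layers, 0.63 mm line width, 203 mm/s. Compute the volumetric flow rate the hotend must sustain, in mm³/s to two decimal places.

Extrusion cross-section: 0.37 × 0.63 → 0.2331 mm².
Volumetric flow = 203 × 0.2331 = 47.32 mm³/s.

47.32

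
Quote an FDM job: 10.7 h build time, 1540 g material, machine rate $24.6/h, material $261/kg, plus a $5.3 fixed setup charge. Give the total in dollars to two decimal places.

$670.46

Machine cost = 24.6 × 10.7, so $263.22.
Feedstock cost = 261 × 1540/1000, so $401.94.
Adding setup: 263.22 + 401.94 + 5.3 → $670.46.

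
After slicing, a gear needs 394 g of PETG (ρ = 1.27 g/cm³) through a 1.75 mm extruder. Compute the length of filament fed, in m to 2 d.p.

128.98 m

Volume = 394 g / 1.27 g·cm⁻³ = 310.2362 cm³ = 310236.2 mm³.
Cross-section of 1.75 mm filament: π·(1.75/2)² = 2.4053 mm².
L = V/A = 310236.2/2.4053 = 128980.25 mm → 128.98 m.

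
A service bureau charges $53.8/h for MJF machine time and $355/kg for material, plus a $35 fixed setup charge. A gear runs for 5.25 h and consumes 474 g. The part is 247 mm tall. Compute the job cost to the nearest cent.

$485.72

Machine-time cost = 53.8 × 5.25, so $282.45.
Material charge = 355 × 474/1000 = $168.27.
Adding setup: 282.45 + 168.27 + 35 → $485.72.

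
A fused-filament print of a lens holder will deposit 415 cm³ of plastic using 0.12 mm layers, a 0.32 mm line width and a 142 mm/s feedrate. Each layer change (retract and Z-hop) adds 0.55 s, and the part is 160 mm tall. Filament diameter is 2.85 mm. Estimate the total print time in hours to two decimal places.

21.34 hours

Extrusion cross-section = 0.12 × 0.32 = 0.0384 mm².
Path length: 415000 mm³ / 0.0384 mm² → 10807291.7 mm.
Extrusion time = 10807291.7 / 142 = 76107.7 s.
Layer count = ceil(160 / 0.12) = 1334.
Z-hop total: 1334 × 0.55 → 733.7 s.
Altogether 76107.7 + 733.7 = 76841.4 s, i.e. 21.34 hours.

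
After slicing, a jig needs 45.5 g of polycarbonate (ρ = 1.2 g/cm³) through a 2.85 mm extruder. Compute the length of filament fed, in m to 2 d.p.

Volume = 45.5 g / 1.2 g·cm⁻³ = 37.9167 cm³ = 37916.7 mm³.
Filament cross-section = π × (2.85/2)² = 6.3794 mm².
L = V/A = 37916.7/6.3794 = 5943.62 mm → 5.94 m.

5.94 m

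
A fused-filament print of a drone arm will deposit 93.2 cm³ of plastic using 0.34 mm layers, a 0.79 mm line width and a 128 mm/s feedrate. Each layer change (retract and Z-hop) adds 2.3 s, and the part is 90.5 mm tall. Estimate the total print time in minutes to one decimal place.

Extrusion cross-section = 0.34 × 0.79, so 0.2686 mm².
Path length: 93200 mm³ / 0.2686 mm² → 346984.4 mm.
Print-move time = 346984.4 / 128 = 2710.8 s.
Layers = ⌈90.5/0.34⌉ = 267.
Non-print overhead = 267 × 2.3, so 614.1 s.
Altogether 2710.8 + 614.1 = 3324.9 s, i.e. 55.4 minutes.

55.4 minutes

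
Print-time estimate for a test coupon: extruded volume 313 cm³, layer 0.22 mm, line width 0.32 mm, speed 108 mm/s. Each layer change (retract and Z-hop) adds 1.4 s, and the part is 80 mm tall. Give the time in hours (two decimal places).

Extrusion cross-section = 0.22 × 0.32 = 0.0704 mm².
Toolpath length = 313 cm³ / 0.0704 mm² = 313000 / 0.0704 = 4446022.7 mm.
Extrusion time = 4446022.7 / 108, so 41166.9 s.
Number of layers: 80 / 0.22 → 364 (rounded up).
Non-print overhead = 364 × 1.4 = 509.6 s.
Altogether 41166.9 + 509.6 = 41676.5 s, i.e. 11.58 hours.

11.58 hours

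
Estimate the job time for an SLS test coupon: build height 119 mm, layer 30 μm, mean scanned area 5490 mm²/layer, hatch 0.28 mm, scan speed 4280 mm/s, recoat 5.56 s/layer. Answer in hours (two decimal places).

Layer count = ceil(119 / 0.03) = 3967.
Scan path per layer = 5490 / 0.28 = 19607.1 mm.
Scan time per layer = 19607.1 / 4280, so 4.5811 s.
Per-layer time: 4.5811 + 5.56 → 10.1411 s.
Total: 3967 × 10.1411 s = 40229.7437 s → 11.17 hours.

11.17 hours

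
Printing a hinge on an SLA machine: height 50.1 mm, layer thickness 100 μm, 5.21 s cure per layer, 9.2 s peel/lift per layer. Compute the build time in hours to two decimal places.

Layer count = ceil(50.1 / 0.1) = 501.
Per-layer time: 5.21 + 9.2 → 14.41 s.
Total = 501 × 14.41 = 7219.41 s = 2.01 hours.

2.01 hours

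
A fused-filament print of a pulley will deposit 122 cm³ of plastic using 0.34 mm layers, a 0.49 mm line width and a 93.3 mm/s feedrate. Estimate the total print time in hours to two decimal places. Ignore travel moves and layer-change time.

Extrusion cross-section = 0.34 × 0.49 = 0.1666 mm².
Path length: 122000 mm³ / 0.1666 mm² → 732292.9 mm.
Extrusion time = 732292.9 / 93.3 = 7848.8 s.
That's 7848.8 s → 2.18 hours.

2.18 hours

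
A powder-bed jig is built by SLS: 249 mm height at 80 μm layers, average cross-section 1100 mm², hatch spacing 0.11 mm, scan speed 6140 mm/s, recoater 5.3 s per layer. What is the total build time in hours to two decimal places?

Layer count = ceil(249 / 0.08) = 3113.
Per-layer scan distance: 1100 / 0.11 → 10000 mm.
Per-layer scan time = 10000 / 6140 = 1.6287 s.
Per-layer time = 1.6287 + 5.3 = 6.9287 s.
3113 layers × 6.9287 s/layer = 21569.0431 s, i.e. 5.99 hours.

5.99 hours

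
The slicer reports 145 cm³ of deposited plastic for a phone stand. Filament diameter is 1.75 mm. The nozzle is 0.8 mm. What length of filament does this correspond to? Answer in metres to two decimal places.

60.28 m

Cross-section of 1.75 mm filament: π·(1.75/2)² = 2.4053 mm².
L = 145000 mm³ / 2.4053 mm² = 60283.54 mm, i.e. 60.28 m.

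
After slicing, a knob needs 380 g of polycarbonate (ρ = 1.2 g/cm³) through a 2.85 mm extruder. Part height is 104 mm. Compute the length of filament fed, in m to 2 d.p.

49.64 m

Volume = 380 g / 1.2 g·cm⁻³ = 316.6667 cm³ = 316666.7 mm³.
Cross-section of 2.85 mm filament: π·(2.85/2)² = 6.3794 mm².
L = V/A = 316666.7/6.3794 = 49638.95 mm → 49.64 m.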